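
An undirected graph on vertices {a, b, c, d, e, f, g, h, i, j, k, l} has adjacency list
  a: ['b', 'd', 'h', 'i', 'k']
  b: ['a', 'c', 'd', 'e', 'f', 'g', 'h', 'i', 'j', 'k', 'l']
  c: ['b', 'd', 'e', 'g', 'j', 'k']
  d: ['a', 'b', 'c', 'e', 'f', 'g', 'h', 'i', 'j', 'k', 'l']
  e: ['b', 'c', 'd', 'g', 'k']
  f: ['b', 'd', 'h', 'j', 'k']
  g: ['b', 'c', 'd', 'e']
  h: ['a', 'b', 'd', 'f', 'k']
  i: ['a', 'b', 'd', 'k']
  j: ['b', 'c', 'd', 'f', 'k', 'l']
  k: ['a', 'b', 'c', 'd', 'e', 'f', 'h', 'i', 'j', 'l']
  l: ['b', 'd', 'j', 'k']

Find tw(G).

4

A width-4 tree decomposition is:
Bags: B1 = {b, d, f, j, k}  B2 = {b, d, f, h, k}  B3 = {a, b, d, h, k}  B4 = {b, c, d, j, k}  B5 = {b, d, j, k, l}  B6 = {b, c, d, e, k}  B7 = {b, c, d, e, g}  B8 = {a, b, d, i, k}
Tree: B1–B2, B2–B3, B1–B4, B1–B5, B4–B6, B6–B7, B3–B8
Each bag holds 5 vertices, so the decomposition has width 4, which upper-bounds the treewidth. For the lower bound, the 5 vertices {b, c, d, e, g} are pairwise adjacent, and any tree decomposition puts a clique entirely inside one bag — forcing width ≥ 4. The upper and lower bounds meet at 4, so that is the treewidth.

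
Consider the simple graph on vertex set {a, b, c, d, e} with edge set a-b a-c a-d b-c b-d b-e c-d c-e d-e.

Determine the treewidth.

A width-3 tree decomposition is:
Bags: B1 = {b, c, d, e}  B2 = {a, b, c, d}
Tree: B1–B2
The largest bag has 4 vertices, giving width 3; this decomposition certifies tw(G) ≤ 3. For the lower bound, the 4 vertices {b, c, d, e} are pairwise adjacent, and any tree decomposition puts a clique entirely inside one bag — forcing width ≥ 3. Therefore the treewidth is 3.

3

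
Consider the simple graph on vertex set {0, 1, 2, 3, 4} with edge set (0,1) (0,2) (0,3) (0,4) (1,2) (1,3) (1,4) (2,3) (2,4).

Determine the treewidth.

A width-3 tree decomposition is:
Bags: B1 = {0, 1, 2, 3}  B2 = {0, 1, 2, 4}
Tree: B1–B2
The largest bag has 4 vertices, giving width 3; this decomposition certifies tw(G) ≤ 3. For the lower bound, the 4 vertices {0, 1, 2, 3} are pairwise adjacent, and any tree decomposition puts a clique entirely inside one bag — forcing width ≥ 3. Therefore the treewidth is 3.

3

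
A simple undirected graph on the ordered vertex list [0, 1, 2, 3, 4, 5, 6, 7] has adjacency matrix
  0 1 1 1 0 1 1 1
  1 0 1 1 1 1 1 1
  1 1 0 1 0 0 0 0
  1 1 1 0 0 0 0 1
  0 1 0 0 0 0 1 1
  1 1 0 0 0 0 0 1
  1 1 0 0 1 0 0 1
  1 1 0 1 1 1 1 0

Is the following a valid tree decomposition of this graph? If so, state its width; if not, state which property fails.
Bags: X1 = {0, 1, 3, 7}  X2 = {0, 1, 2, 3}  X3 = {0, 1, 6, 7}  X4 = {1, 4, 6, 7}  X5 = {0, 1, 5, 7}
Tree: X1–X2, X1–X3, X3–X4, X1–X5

Every vertex of G appears in some bag (union = {0, 1, 2, 3, 4, 5, 6, 7}); every edge is covered by a bag; and for each vertex v the set of bags containing v is connected in the bag tree. The decomposition is therefore valid. The largest bag has 4 vertices, so the width is 3.

Yes; width 3.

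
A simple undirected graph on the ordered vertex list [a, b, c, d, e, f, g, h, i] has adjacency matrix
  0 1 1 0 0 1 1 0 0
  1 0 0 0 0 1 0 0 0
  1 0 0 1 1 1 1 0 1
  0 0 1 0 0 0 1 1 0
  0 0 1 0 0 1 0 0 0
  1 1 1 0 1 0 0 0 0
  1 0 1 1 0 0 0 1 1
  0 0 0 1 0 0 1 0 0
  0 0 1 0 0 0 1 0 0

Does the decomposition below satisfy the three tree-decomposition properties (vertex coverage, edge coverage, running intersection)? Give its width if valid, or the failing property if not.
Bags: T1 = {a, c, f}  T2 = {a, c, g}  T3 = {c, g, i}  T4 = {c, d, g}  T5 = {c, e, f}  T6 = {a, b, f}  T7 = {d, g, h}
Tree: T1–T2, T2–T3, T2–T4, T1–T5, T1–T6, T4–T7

Every vertex of G appears in some bag (union = {a, b, c, d, e, f, g, h, i}); every edge is covered by a bag; and for each vertex v the set of bags containing v is connected in the bag tree. The decomposition is therefore valid. The largest bag has 3 vertices, so the width is 2.

Yes; width 2.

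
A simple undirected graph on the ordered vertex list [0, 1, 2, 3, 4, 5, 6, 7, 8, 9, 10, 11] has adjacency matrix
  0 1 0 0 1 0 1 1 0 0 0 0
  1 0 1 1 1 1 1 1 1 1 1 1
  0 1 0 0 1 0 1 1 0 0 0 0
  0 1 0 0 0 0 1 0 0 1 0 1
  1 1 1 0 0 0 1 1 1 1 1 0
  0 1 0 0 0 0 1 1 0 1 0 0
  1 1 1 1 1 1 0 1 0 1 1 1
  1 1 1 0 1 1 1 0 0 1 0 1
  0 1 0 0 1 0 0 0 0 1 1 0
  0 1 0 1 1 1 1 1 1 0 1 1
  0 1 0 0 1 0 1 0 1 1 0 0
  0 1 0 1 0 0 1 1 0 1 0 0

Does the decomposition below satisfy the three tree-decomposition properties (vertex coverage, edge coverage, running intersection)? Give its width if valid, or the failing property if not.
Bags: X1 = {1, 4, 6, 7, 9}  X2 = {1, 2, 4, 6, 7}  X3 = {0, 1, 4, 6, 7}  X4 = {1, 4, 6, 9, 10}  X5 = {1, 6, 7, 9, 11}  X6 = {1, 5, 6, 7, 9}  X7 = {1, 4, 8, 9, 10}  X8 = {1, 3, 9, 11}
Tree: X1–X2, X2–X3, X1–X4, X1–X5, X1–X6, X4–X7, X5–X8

No — edge (6,3) lies in no bag.

A tree decomposition must satisfy three properties: every vertex lies in some bag; for every edge, both endpoints lie together in some bag; and for every vertex, the bags containing it form a connected subtree. Here edge (6,3) lies in no bag, so the decomposition is invalid.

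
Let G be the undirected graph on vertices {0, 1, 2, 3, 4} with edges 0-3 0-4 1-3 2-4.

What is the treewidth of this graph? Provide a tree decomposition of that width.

The largest bag has 2 vertices, giving width 1; this decomposition certifies tw(G) ≤ 1. Since G has at least one edge (e.g. 0–3), it is not an edgeless graph, so tw(G) ≥ 1. Hence tw(G) = 1 exactly.

Treewidth 1.
Bags: B1 = {0, 3}  B2 = {1, 3}  B3 = {0, 4}  B4 = {2, 4}
Tree: B1–B2, B1–B3, B3–B4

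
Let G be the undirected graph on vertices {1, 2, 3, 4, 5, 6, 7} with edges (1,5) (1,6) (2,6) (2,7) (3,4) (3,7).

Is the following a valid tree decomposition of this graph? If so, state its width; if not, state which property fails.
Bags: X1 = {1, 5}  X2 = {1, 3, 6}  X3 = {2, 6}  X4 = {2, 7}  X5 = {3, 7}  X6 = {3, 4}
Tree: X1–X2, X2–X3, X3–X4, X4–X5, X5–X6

No — bags containing vertex 3 are not connected in the tree.

A tree decomposition must satisfy three properties: every vertex lies in some bag; for every edge, both endpoints lie together in some bag; and for every vertex, the bags containing it form a connected subtree. Here bags containing vertex 3 are not connected in the tree, so the decomposition is invalid.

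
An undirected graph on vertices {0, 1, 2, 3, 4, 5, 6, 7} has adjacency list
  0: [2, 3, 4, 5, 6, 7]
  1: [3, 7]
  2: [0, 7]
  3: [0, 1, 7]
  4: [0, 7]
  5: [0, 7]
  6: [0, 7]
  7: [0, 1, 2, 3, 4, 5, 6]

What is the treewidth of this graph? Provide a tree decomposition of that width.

Treewidth 2.
One such decomposition:
Bags: B1 = {0, 3, 7}  B2 = {0, 6, 7}  B3 = {0, 4, 7}  B4 = {0, 2, 7}  B5 = {0, 5, 7}  B6 = {1, 3, 7}
Tree: B1–B2, B1–B3, B1–B4, B4–B5, B1–B6

Each bag holds 3 vertices, so the decomposition has width 2, which upper-bounds the treewidth. On the other hand G contains the 3-clique {0, 2, 7}. A clique must lie in a single bag of any decomposition, so no decomposition can have width below 2. Therefore the treewidth is 2.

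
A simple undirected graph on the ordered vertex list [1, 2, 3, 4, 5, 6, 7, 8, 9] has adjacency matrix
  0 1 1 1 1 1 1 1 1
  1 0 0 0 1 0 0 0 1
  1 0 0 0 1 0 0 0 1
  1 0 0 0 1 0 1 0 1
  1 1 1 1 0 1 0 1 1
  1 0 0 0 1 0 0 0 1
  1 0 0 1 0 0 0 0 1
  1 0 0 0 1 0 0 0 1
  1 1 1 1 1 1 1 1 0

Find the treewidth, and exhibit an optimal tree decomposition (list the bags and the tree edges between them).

Treewidth 3.
Bags: B1 = {1, 5, 6, 9}  B2 = {1, 3, 5, 9}  B3 = {1, 5, 8, 9}  B4 = {1, 2, 5, 9}  B5 = {1, 4, 5, 9}  B6 = {1, 4, 7, 9}
Tree: B1–B2, B2–B3, B2–B4, B2–B5, B5–B6

Every bag has size at most 4, so the width is 4 − 1 = 3 and tw(G) ≤ 3. Conversely, {1, 2, 5, 9} is a clique of size 4, and the vertices of any clique must share a bag in every tree decomposition; so some bag has ≥ 4 vertices and tw(G) ≥ 3. Therefore the treewidth is 3.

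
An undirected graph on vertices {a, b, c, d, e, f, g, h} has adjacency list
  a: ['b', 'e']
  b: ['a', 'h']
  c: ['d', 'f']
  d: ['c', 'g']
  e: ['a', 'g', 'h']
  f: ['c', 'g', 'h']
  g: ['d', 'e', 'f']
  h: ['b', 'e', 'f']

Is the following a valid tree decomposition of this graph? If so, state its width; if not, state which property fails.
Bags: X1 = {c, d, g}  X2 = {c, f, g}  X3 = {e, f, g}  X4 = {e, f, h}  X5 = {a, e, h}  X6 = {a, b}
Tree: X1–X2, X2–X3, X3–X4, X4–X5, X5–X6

No — edge (h,b) lies in no bag.

A tree decomposition must satisfy three properties: every vertex lies in some bag; for every edge, both endpoints lie together in some bag; and for every vertex, the bags containing it form a connected subtree. Here edge (h,b) lies in no bag, so the decomposition is invalid.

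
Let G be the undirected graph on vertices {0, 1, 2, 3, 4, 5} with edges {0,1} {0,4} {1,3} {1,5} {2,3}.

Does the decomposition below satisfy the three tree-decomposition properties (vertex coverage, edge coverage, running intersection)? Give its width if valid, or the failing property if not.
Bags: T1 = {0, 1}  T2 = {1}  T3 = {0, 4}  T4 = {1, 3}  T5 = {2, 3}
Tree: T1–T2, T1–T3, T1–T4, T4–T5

A tree decomposition must satisfy three properties: every vertex lies in some bag; for every edge, both endpoints lie together in some bag; and for every vertex, the bags containing it form a connected subtree. Here vertex 5 appears in no bag, so the decomposition is invalid.

No — vertex 5 appears in no bag.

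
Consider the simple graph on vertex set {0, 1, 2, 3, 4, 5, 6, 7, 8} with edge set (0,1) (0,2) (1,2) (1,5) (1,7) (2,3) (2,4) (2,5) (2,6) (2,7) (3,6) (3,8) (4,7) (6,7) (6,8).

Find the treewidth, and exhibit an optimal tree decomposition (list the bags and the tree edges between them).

Each bag holds 3 vertices, so the decomposition has width 2, which upper-bounds the treewidth. For the lower bound, the 3 vertices {3, 6, 8} are pairwise adjacent, and any tree decomposition puts a clique entirely inside one bag — forcing width ≥ 2. Combining the bounds, tw(G) = 2.

Treewidth 2.
Bags: B1 = {1, 2, 7}  B2 = {0, 1, 2}  B3 = {2, 6, 7}  B4 = {2, 4, 7}  B5 = {1, 2, 5}  B6 = {2, 3, 6}  B7 = {3, 6, 8}
Tree: B1–B2, B1–B3, B1–B4, B1–B5, B3–B6, B6–B7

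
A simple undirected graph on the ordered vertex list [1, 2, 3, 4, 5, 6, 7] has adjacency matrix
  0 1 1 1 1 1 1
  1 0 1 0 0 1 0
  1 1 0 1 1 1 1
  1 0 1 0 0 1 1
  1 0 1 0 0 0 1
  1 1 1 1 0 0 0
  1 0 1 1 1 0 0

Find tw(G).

A width-3 tree decomposition is:
Bags: B1 = {1, 2, 3, 6}  B2 = {1, 3, 4, 6}  B3 = {1, 3, 4, 7}  B4 = {1, 3, 5, 7}
Tree: B1–B2, B2–B3, B3–B4
Each bag holds 4 vertices, so the decomposition has width 3, which upper-bounds the treewidth. On the other hand G contains the 4-clique {1, 2, 3, 6}. A clique must lie in a single bag of any decomposition, so no decomposition can have width below 3. Combining the bounds, tw(G) = 3.

3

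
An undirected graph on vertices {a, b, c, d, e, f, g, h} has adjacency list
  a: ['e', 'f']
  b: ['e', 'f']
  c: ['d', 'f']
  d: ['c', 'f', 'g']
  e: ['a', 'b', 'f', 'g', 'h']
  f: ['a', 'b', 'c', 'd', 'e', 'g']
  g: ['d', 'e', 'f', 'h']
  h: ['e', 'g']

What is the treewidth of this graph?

2

A width-2 tree decomposition is:
Bags: B1 = {d, f, g}  B2 = {e, f, g}  B3 = {c, d, f}  B4 = {b, e, f}  B5 = {a, e, f}  B6 = {e, g, h}
Tree: B1–B2, B1–B3, B2–B4, B2–B5, B2–B6
Each bag holds 3 vertices, so the decomposition has width 2, which upper-bounds the treewidth. Conversely, {e, g, h} is a clique of size 3, and the vertices of any clique must share a bag in every tree decomposition; so some bag has ≥ 3 vertices and tw(G) ≥ 2. Hence tw(G) = 2 exactly.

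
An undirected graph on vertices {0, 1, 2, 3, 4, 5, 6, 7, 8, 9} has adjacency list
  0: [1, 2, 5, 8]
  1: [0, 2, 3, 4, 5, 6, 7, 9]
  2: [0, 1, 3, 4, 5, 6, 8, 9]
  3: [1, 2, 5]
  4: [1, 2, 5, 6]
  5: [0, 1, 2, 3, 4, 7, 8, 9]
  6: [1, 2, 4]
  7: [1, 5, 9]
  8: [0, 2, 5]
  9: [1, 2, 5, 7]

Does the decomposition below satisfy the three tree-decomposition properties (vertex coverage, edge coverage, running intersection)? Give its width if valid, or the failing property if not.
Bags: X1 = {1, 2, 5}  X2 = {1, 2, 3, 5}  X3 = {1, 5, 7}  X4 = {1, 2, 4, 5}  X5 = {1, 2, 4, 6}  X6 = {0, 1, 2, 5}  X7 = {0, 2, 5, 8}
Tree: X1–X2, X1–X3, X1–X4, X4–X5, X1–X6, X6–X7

No — vertex 9 appears in no bag.

A tree decomposition must satisfy three properties: every vertex lies in some bag; for every edge, both endpoints lie together in some bag; and for every vertex, the bags containing it form a connected subtree. Here vertex 9 appears in no bag, so the decomposition is invalid.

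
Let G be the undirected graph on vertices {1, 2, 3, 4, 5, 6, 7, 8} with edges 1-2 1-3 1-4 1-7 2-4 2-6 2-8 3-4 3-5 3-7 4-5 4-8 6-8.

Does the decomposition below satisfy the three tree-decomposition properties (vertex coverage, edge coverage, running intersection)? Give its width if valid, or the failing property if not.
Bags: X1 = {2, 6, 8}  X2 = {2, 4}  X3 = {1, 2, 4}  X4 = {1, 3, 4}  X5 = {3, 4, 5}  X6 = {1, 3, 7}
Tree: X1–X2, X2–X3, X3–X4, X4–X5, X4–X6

No — edge (8,4) lies in no bag.

A tree decomposition must satisfy three properties: every vertex lies in some bag; for every edge, both endpoints lie together in some bag; and for every vertex, the bags containing it form a connected subtree. Here edge (8,4) lies in no bag, so the decomposition is invalid.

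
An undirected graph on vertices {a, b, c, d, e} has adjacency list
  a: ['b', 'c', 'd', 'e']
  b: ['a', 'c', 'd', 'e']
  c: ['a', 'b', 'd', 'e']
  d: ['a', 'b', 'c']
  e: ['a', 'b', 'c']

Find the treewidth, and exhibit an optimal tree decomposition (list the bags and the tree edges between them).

Treewidth 3.
Bags: B1 = {a, b, c, e}  B2 = {a, b, c, d}
Tree: B1–B2

Each bag holds 4 vertices, so the decomposition has width 3, which upper-bounds the treewidth. On the other hand G contains the 4-clique {a, b, c, d}. A clique must lie in a single bag of any decomposition, so no decomposition can have width below 3. Therefore the treewidth is 3.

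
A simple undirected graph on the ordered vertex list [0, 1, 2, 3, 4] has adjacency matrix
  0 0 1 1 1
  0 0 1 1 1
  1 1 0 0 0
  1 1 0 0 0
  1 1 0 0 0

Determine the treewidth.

2

A width-2 tree decomposition is:
Bags: B1 = {0, 1, 3}  B2 = {0, 1, 4}  B3 = {0, 1, 2}
Tree: B1–B2, B2–B3
Each bag holds 3 vertices, so the decomposition has width 2, which upper-bounds the treewidth. For the lower bound, G contains the cycle 1–3–0–4–1, so G is not a forest; only forests have treewidth ≤ 1, hence tw(G) ≥ 2. Combining the bounds, tw(G) = 2.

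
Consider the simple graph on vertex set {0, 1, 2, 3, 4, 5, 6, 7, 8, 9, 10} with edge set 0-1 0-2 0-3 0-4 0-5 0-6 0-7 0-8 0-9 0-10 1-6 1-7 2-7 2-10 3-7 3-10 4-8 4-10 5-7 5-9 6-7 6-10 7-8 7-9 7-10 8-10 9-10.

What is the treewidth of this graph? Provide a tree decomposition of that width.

The largest bag has 4 vertices, giving width 3; this decomposition certifies tw(G) ≤ 3. For the lower bound, the 4 vertices {0, 4, 8, 10} are pairwise adjacent, and any tree decomposition puts a clique entirely inside one bag — forcing width ≥ 3. Therefore the treewidth is 3.

Treewidth 3.
One optimal decomposition is:
Bags: B1 = {0, 3, 7, 10}  B2 = {0, 2, 7, 10}  B3 = {0, 7, 9, 10}  B4 = {0, 6, 7, 10}  B5 = {0, 5, 7, 9}  B6 = {0, 7, 8, 10}  B7 = {0, 4, 8, 10}  B8 = {0, 1, 6, 7}
Tree: B1–B2, B1–B3, B3–B4, B3–B5, B2–B6, B6–B7, B4–B8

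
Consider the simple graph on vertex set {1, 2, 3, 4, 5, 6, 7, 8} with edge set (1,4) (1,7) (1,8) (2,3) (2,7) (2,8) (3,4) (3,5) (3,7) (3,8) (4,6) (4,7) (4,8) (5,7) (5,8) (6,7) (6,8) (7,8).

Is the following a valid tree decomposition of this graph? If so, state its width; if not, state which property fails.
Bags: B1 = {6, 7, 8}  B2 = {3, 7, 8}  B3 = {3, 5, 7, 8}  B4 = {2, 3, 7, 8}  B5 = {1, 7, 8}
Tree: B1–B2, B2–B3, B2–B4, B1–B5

A tree decomposition must satisfy three properties: every vertex lies in some bag; for every edge, both endpoints lie together in some bag; and for every vertex, the bags containing it form a connected subtree. Here vertex 4 appears in no bag, so the decomposition is invalid.

No — vertex 4 appears in no bag.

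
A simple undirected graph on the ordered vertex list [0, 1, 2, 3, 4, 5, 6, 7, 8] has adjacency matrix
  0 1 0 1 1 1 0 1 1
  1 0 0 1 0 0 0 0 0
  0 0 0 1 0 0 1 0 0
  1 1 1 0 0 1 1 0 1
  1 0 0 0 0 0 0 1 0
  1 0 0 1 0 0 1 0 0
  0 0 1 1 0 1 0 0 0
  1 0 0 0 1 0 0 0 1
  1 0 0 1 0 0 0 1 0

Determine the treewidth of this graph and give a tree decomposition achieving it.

Treewidth 2.
One such decomposition:
Bags: B1 = {0, 3, 8}  B2 = {0, 7, 8}  B3 = {0, 3, 5}  B4 = {0, 1, 3}  B5 = {3, 5, 6}  B6 = {0, 4, 7}  B7 = {2, 3, 6}
Tree: B1–B2, B1–B3, B1–B4, B3–B5, B2–B6, B5–B7

Every bag has size at most 3, so the width is 3 − 1 = 2 and tw(G) ≤ 2. For the lower bound, the 3 vertices {0, 3, 8} are pairwise adjacent, and any tree decomposition puts a clique entirely inside one bag — forcing width ≥ 2. Therefore the treewidth is 2.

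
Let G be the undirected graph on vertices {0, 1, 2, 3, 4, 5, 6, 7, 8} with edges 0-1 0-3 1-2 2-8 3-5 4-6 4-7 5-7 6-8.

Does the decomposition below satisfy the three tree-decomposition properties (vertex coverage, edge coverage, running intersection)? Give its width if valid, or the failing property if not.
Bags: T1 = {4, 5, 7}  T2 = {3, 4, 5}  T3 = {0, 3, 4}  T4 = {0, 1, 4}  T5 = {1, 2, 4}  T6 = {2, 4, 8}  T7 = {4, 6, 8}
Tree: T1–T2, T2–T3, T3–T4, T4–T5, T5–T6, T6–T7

Vertex coverage: the bags together contain {0, 1, 2, 3, 4, 5, 6, 7, 8}, the full vertex set. Edge coverage: each edge of G has both endpoints in at least one bag. Running intersection: for every vertex, the bags containing it form a connected subtree. All three properties hold, so this is a valid tree decomposition of width max|bag| − 1 = 2, and hence tw(G) ≤ 2.

Yes; width 2.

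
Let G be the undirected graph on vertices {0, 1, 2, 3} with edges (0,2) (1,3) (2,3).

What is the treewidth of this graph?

A width-1 tree decomposition is:
Bags: B1 = {0, 2}  B2 = {2, 3}  B3 = {1, 3}
Tree: B1–B2, B2–B3
Every bag has size at most 2, so the width is 2 − 1 = 1 and tw(G) ≤ 1. Since G has at least one edge (e.g. 0–2), it is not an edgeless graph, so tw(G) ≥ 1. Therefore the treewidth is 1.

1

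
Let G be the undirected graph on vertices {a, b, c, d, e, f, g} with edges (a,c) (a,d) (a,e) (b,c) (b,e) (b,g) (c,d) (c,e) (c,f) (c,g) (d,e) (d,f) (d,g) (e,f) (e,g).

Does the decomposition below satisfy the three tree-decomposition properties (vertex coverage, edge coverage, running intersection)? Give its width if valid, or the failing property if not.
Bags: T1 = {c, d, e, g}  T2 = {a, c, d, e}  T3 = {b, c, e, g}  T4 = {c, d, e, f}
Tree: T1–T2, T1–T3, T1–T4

Yes; width 3.

Checking the three conditions: (i) the bags cover all of {a, b, c, d, e, f, g}; (ii) for each edge, some bag contains both endpoints; (iii) the bags containing any fixed vertex form a subtree. All hold, so the decomposition is valid with width 4 − 1 = 3.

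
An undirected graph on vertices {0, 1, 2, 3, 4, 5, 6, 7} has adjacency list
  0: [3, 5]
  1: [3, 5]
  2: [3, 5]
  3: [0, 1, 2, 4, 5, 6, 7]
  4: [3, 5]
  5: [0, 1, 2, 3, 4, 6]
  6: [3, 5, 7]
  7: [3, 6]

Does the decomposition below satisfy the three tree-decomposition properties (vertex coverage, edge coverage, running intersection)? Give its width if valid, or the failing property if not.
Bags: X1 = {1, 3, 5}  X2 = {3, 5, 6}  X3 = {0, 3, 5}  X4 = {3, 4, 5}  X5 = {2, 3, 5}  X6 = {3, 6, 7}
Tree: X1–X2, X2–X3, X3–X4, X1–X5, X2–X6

Yes; width 2.

Checking the three conditions: (i) the bags cover all of {0, 1, 2, 3, 4, 5, 6, 7}; (ii) for each edge, some bag contains both endpoints; (iii) the bags containing any fixed vertex form a subtree. All hold, so the decomposition is valid with width 3 − 1 = 2.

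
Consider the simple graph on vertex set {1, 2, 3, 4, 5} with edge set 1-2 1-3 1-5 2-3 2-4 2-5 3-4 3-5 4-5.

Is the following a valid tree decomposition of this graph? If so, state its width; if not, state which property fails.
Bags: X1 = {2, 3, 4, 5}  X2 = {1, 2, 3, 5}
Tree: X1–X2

Every vertex of G appears in some bag (union = {1, 2, 3, 4, 5}); every edge is covered by a bag; and for each vertex v the set of bags containing v is connected in the bag tree. The decomposition is therefore valid. The largest bag has 4 vertices, so the width is 3.

Yes; width 3.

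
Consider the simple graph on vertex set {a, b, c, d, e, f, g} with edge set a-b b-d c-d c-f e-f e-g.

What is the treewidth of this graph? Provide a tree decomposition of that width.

Treewidth 1.
One such decomposition:
Bags: B1 = {e, g}  B2 = {e, f}  B3 = {c, f}  B4 = {c, d}  B5 = {b, d}  B6 = {a, b}
Tree: B1–B2, B2–B3, B3–B4, B4–B5, B5–B6

Each bag holds 2 vertices, so the decomposition has width 1, which upper-bounds the treewidth. Since G has at least one edge (e.g. g–e), it is not an edgeless graph, so tw(G) ≥ 1. The upper and lower bounds meet at 1, so that is the treewidth.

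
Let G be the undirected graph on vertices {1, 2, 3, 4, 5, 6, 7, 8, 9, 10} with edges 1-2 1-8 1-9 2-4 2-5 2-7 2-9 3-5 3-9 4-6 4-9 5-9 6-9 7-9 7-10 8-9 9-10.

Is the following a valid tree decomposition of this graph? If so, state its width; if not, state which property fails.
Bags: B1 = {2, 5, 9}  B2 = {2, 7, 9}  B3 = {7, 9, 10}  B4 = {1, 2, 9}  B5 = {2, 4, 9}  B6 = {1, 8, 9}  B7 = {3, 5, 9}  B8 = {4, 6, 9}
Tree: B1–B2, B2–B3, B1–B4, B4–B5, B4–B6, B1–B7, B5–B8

Yes; width 2.

Every vertex of G appears in some bag (union = {1, 2, 3, 4, 5, 6, 7, 8, 9, 10}); every edge is covered by a bag; and for each vertex v the set of bags containing v is connected in the bag tree. The decomposition is therefore valid. The largest bag has 3 vertices, so the width is 2.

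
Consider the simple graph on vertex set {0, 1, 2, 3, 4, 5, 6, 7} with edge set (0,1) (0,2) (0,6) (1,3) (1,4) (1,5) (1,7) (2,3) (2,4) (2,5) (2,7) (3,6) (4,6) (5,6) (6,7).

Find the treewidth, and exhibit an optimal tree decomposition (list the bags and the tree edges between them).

Every bag has size at most 4, so the width is 4 − 1 = 3 and tw(G) ≤ 3. For the lower bound: the 4 vertex sets {0,2}, {1,5}, {6}, {4} are disjoint, each induces a connected subgraph, and every pair is joined by at least one edge of G. Contracting each set to a single vertex therefore yields K_{4} as a minor, and since treewidth is minor-monotone, tw(G) ≥ tw(K_{4}) = 3. Therefore the treewidth is 3.

Treewidth 3.
Bags: B1 = {0, 1, 2, 6}  B2 = {1, 2, 5, 6}  B3 = {1, 2, 4, 6}  B4 = {1, 2, 6, 7}  B5 = {1, 2, 3, 6}
Tree: B1–B2, B2–B3, B3–B4, B4–B5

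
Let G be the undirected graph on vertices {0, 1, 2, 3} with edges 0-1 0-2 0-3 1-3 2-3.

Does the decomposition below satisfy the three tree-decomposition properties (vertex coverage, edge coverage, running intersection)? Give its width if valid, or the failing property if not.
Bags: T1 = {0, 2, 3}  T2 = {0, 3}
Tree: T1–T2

A tree decomposition must satisfy three properties: every vertex lies in some bag; for every edge, both endpoints lie together in some bag; and for every vertex, the bags containing it form a connected subtree. Here vertex 1 appears in no bag, so the decomposition is invalid.

No — vertex 1 appears in no bag.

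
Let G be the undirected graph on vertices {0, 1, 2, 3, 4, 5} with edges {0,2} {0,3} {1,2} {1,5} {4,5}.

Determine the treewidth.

1

A width-1 tree decomposition is:
Bags: B1 = {4, 5}  B2 = {1, 5}  B3 = {1, 2}  B4 = {0, 2}  B5 = {0, 3}
Tree: B1–B2, B2–B3, B3–B4, B4–B5
Each bag holds 2 vertices, so the decomposition has width 1, which upper-bounds the treewidth. Since G has at least one edge (e.g. 4–5), it is not an edgeless graph, so tw(G) ≥ 1. Hence tw(G) = 1 exactly.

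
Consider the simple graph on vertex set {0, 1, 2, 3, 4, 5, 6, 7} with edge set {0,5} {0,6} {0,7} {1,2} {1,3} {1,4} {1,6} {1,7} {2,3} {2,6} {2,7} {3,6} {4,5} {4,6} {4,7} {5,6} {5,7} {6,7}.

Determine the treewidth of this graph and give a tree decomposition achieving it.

Treewidth 3.
Bags: B1 = {4, 5, 6, 7}  B2 = {1, 4, 6, 7}  B3 = {1, 2, 6, 7}  B4 = {0, 5, 6, 7}  B5 = {1, 2, 3, 6}
Tree: B1–B2, B2–B3, B1–B4, B3–B5

Every bag has size at most 4, so the width is 4 − 1 = 3 and tw(G) ≤ 3. For the lower bound, the 4 vertices {1, 2, 3, 6} are pairwise adjacent, and any tree decomposition puts a clique entirely inside one bag — forcing width ≥ 3. Therefore the treewidth is 3.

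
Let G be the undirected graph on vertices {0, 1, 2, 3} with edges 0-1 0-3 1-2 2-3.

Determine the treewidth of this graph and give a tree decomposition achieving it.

Treewidth 2.
One such decomposition:
Bags: B1 = {1, 2, 3}  B2 = {0, 1, 3}
Tree: B1–B2

The largest bag has 3 vertices, giving width 2; this decomposition certifies tw(G) ≤ 2. Since 1–2–3–0–1 is a cycle in G, G is not acyclic. Forests are exactly the graphs of treewidth ≤ 1, so tw(G) ≥ 2. Hence tw(G) = 2 exactly.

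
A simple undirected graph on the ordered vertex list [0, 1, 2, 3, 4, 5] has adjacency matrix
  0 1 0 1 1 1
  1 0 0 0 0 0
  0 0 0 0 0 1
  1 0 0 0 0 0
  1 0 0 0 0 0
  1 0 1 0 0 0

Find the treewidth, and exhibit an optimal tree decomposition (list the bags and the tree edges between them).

Treewidth 1.
One optimal decomposition is:
Bags: B1 = {2, 5}  B2 = {0, 5}  B3 = {0, 1}  B4 = {0, 3}  B5 = {0, 4}
Tree: B1–B2, B2–B3, B2–B4, B3–B5

The largest bag has 2 vertices, giving width 1; this decomposition certifies tw(G) ≤ 1. Any graph with an edge has treewidth ≥ 1, and G has the edge 2–5. The upper and lower bounds meet at 1, so that is the treewidth.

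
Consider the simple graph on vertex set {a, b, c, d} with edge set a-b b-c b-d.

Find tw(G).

A width-1 tree decomposition is:
Bags: B1 = {b, c}  B2 = {a, b}  B3 = {b, d}
Tree: B1–B2, B1–B3
Each bag holds 2 vertices, so the decomposition has width 1, which upper-bounds the treewidth. Since G has at least one edge (e.g. b–c), it is not an edgeless graph, so tw(G) ≥ 1. Therefore the treewidth is 1.

1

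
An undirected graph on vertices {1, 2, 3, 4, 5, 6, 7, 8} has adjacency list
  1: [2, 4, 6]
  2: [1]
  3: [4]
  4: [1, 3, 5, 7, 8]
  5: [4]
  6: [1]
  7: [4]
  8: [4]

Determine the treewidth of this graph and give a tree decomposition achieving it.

Treewidth 1.
One such decomposition:
Bags: B1 = {1, 2}  B2 = {1, 4}  B3 = {4, 8}  B4 = {4, 5}  B5 = {1, 6}  B6 = {3, 4}  B7 = {4, 7}
Tree: B1–B2, B2–B3, B3–B4, B2–B5, B4–B6, B3–B7

The largest bag has 2 vertices, giving width 1; this decomposition certifies tw(G) ≤ 1. Since G has at least one edge (e.g. 1–2), it is not an edgeless graph, so tw(G) ≥ 1. Hence tw(G) = 1 exactly.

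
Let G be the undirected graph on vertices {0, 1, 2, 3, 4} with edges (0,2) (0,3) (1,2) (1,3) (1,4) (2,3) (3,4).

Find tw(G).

2

A width-2 tree decomposition is:
Bags: B1 = {1, 2, 3}  B2 = {1, 3, 4}  B3 = {0, 2, 3}
Tree: B1–B2, B1–B3
Every bag has size at most 3, so the width is 3 − 1 = 2 and tw(G) ≤ 2. On the other hand G contains the 3-clique {0, 2, 3}. A clique must lie in a single bag of any decomposition, so no decomposition can have width below 2. The upper and lower bounds meet at 2, so that is the treewidth.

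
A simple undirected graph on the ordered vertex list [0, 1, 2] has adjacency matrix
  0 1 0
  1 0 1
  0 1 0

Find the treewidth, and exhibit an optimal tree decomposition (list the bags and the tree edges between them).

Treewidth 1.
One such decomposition:
Bags: B1 = {1, 2}  B2 = {0, 1}
Tree: B1–B2

Every bag has size at most 2, so the width is 2 − 1 = 1 and tw(G) ≤ 1. Since G has at least one edge (e.g. 2–1), it is not an edgeless graph, so tw(G) ≥ 1. The upper and lower bounds meet at 1, so that is the treewidth.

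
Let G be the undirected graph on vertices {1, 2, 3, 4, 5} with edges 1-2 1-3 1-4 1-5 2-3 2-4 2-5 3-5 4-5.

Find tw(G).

3

A width-3 tree decomposition is:
Bags: B1 = {1, 2, 4, 5}  B2 = {1, 2, 3, 5}
Tree: B1–B2
The largest bag has 4 vertices, giving width 3; this decomposition certifies tw(G) ≤ 3. Conversely, {1, 2, 3, 5} is a clique of size 4, and the vertices of any clique must share a bag in every tree decomposition; so some bag has ≥ 4 vertices and tw(G) ≥ 3. The upper and lower bounds meet at 3, so that is the treewidth.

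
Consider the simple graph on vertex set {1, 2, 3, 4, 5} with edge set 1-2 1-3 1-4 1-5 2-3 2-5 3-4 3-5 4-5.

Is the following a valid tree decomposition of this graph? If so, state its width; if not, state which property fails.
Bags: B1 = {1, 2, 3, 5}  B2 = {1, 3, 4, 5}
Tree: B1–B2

Yes; width 3.

Every vertex of G appears in some bag (union = {1, 2, 3, 4, 5}); every edge is covered by a bag; and for each vertex v the set of bags containing v is connected in the bag tree. The decomposition is therefore valid. The largest bag has 4 vertices, so the width is 3.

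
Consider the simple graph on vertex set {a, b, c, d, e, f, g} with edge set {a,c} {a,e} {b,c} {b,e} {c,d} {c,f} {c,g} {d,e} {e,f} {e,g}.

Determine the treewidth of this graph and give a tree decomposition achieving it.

Treewidth 2.
One such decomposition:
Bags: B1 = {c, e, f}  B2 = {c, d, e}  B3 = {c, e, g}  B4 = {b, c, e}  B5 = {a, c, e}
Tree: B1–B2, B2–B3, B3–B4, B4–B5

Every bag has size at most 3, so the width is 3 − 1 = 2 and tw(G) ≤ 2. Since c–f–e–d–c is a cycle in G, G is not acyclic. Forests are exactly the graphs of treewidth ≤ 1, so tw(G) ≥ 2. Hence tw(G) = 2 exactly.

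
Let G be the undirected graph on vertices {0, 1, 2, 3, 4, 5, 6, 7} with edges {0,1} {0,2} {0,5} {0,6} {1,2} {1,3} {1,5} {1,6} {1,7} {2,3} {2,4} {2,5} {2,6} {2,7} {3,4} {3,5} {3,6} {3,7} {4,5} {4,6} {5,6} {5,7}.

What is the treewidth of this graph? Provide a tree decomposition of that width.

Treewidth 4.
One optimal decomposition is:
Bags: B1 = {1, 2, 3, 5, 6}  B2 = {2, 3, 4, 5, 6}  B3 = {1, 2, 3, 5, 7}  B4 = {0, 1, 2, 5, 6}
Tree: B1–B2, B1–B3, B1–B4

The largest bag has 5 vertices, giving width 4; this decomposition certifies tw(G) ≤ 4. On the other hand G contains the 5-clique {0, 1, 2, 5, 6}. A clique must lie in a single bag of any decomposition, so no decomposition can have width below 4. The upper and lower bounds meet at 4, so that is the treewidth.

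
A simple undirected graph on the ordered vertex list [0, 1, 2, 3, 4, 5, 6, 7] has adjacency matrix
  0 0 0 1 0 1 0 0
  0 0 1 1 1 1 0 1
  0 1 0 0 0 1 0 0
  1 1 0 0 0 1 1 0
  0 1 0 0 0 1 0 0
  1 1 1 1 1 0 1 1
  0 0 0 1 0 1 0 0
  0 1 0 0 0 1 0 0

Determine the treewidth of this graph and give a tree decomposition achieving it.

Treewidth 2.
Bags: B1 = {1, 3, 5}  B2 = {0, 3, 5}  B3 = {1, 5, 7}  B4 = {1, 2, 5}  B5 = {3, 5, 6}  B6 = {1, 4, 5}
Tree: B1–B2, B1–B3, B3–B4, B2–B5, B3–B6

Each bag holds 3 vertices, so the decomposition has width 2, which upper-bounds the treewidth. On the other hand G contains the 3-clique {0, 3, 5}. A clique must lie in a single bag of any decomposition, so no decomposition can have width below 2. Therefore the treewidth is 2.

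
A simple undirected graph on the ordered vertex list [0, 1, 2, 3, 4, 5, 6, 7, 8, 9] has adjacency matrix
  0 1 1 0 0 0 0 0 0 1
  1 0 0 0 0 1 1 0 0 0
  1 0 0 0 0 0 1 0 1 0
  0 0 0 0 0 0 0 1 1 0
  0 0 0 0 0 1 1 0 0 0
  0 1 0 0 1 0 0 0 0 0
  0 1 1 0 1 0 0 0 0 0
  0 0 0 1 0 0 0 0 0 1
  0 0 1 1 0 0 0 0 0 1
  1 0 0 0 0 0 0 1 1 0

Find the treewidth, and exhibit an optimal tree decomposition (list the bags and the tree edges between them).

Treewidth 2.
One optimal decomposition is:
Bags: B1 = {3, 7, 8}  B2 = {7, 8, 9}  B3 = {2, 8, 9}  B4 = {0, 2, 9}  B5 = {0, 2, 6}  B6 = {0, 1, 6}  B7 = {1, 4, 6}  B8 = {1, 4, 5}
Tree: B1–B2, B2–B3, B3–B4, B4–B5, B5–B6, B6–B7, B7–B8

The largest bag has 3 vertices, giving width 2; this decomposition certifies tw(G) ≤ 2. The edges 3–7–9–8–3 form a cycle, so G is not a tree and its treewidth is at least 2. Combining the bounds, tw(G) = 2.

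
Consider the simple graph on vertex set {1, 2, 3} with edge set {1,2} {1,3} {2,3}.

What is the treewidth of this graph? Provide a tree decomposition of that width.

A single bag containing all 3 vertices is trivially a valid decomposition of width 2. Conversely, {1, 2, 3} is a clique of size 3, and the vertices of any clique must share a bag in every tree decomposition; so some bag has ≥ 3 vertices and tw(G) ≥ 2. Combining the bounds, tw(G) = 2.

Treewidth 2.
One optimal decomposition is:
Bags: B1 = {1, 2, 3}
Tree: (single bag)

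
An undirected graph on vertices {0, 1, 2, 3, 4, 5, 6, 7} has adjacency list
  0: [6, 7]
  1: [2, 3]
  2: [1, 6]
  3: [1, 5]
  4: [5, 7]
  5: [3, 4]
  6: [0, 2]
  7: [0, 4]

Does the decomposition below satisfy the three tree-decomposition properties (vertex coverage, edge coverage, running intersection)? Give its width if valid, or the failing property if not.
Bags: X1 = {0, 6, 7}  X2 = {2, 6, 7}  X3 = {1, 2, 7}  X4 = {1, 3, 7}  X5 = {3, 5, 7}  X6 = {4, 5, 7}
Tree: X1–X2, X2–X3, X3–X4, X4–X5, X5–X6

Every vertex of G appears in some bag (union = {0, 1, 2, 3, 4, 5, 6, 7}); every edge is covered by a bag; and for each vertex v the set of bags containing v is connected in the bag tree. The decomposition is therefore valid. The largest bag has 3 vertices, so the width is 2.

Yes; width 2.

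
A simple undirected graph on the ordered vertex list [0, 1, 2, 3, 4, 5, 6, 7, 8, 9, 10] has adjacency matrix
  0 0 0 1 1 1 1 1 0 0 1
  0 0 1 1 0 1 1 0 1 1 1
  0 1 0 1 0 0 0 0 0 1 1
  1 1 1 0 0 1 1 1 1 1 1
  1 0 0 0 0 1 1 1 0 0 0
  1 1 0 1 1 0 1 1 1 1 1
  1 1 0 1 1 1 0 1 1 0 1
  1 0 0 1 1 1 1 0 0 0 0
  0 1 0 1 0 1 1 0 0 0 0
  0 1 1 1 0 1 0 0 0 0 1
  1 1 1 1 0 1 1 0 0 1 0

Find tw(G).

4

A width-4 tree decomposition is:
Bags: B1 = {1, 3, 5, 9, 10}  B2 = {1, 3, 5, 6, 10}  B3 = {1, 3, 5, 6, 8}  B4 = {1, 2, 3, 9, 10}  B5 = {0, 3, 5, 6, 10}  B6 = {0, 3, 5, 6, 7}  B7 = {0, 4, 5, 6, 7}
Tree: B1–B2, B2–B3, B1–B4, B2–B5, B5–B6, B6–B7
The largest bag has 5 vertices, giving width 4; this decomposition certifies tw(G) ≤ 4. Conversely, {1, 2, 3, 9, 10} is a clique of size 5, and the vertices of any clique must share a bag in every tree decomposition; so some bag has ≥ 5 vertices and tw(G) ≥ 4. Combining the bounds, tw(G) = 4.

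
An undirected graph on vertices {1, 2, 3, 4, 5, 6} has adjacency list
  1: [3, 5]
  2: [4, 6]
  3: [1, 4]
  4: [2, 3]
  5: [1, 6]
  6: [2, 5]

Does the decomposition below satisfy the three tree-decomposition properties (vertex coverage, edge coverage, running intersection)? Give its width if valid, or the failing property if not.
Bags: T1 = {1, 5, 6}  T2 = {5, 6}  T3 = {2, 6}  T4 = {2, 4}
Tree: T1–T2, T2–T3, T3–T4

A tree decomposition must satisfy three properties: every vertex lies in some bag; for every edge, both endpoints lie together in some bag; and for every vertex, the bags containing it form a connected subtree. Here vertex 3 appears in no bag, so the decomposition is invalid.

No — vertex 3 appears in no bag.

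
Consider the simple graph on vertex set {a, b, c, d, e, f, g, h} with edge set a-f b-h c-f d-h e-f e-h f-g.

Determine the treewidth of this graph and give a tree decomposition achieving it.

Treewidth 1.
One optimal decomposition is:
Bags: B1 = {f, g}  B2 = {e, f}  B3 = {e, h}  B4 = {d, h}  B5 = {c, f}  B6 = {a, f}  B7 = {b, h}
Tree: B1–B2, B2–B3, B3–B4, B2–B5, B5–B6, B3–B7

Each bag holds 2 vertices, so the decomposition has width 1, which upper-bounds the treewidth. Since G has at least one edge (e.g. g–f), it is not an edgeless graph, so tw(G) ≥ 1. Combining the bounds, tw(G) = 1.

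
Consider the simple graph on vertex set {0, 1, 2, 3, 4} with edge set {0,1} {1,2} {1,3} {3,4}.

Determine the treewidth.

A width-1 tree decomposition is:
Bags: B1 = {1, 2}  B2 = {1, 3}  B3 = {0, 1}  B4 = {3, 4}
Tree: B1–B2, B1–B3, B2–B4
The largest bag has 2 vertices, giving width 1; this decomposition certifies tw(G) ≤ 1. G has an edge, so its treewidth is at least 1. Combining the bounds, tw(G) = 1.

1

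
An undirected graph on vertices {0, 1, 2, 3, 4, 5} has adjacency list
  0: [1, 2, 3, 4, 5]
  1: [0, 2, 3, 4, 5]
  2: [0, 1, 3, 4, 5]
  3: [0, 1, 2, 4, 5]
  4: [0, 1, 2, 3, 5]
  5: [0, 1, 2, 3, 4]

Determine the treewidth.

5

A width-5 tree decomposition is:
Bags: B1 = {0, 1, 2, 3, 4, 5}
Tree: (single bag)
With just one bag of size 6, the width is 6 − 1 = 5, so tw(G) ≤ 5. For the lower bound, the 6 vertices {0, 1, 2, 3, 4, 5} are pairwise adjacent, and any tree decomposition puts a clique entirely inside one bag — forcing width ≥ 5. The upper and lower bounds meet at 5, so that is the treewidth.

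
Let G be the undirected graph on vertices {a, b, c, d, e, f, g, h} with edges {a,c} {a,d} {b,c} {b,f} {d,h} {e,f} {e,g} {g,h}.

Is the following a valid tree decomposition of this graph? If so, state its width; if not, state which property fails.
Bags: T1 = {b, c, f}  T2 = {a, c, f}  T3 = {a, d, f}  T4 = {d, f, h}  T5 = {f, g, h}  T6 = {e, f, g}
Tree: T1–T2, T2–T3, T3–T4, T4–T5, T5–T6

Vertex coverage: the bags together contain {a, b, c, d, e, f, g, h}, the full vertex set. Edge coverage: each edge of G has both endpoints in at least one bag. Running intersection: for every vertex, the bags containing it form a connected subtree. All three properties hold, so this is a valid tree decomposition of width max|bag| − 1 = 2, and hence tw(G) ≤ 2.

Yes; width 2.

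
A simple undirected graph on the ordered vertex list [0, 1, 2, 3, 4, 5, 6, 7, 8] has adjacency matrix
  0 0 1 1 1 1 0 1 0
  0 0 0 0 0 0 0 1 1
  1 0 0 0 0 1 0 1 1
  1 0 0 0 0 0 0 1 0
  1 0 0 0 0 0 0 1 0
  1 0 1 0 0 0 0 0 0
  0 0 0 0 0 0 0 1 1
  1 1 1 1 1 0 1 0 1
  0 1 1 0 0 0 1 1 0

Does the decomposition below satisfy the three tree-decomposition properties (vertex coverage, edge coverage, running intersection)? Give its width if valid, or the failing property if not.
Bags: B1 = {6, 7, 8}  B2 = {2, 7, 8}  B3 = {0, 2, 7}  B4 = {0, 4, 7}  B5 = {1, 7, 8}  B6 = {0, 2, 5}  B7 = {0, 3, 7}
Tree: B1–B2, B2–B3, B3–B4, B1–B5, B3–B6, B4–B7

Vertex coverage: the bags together contain {0, 1, 2, 3, 4, 5, 6, 7, 8}, the full vertex set. Edge coverage: each edge of G has both endpoints in at least one bag. Running intersection: for every vertex, the bags containing it form a connected subtree. All three properties hold, so this is a valid tree decomposition of width max|bag| − 1 = 2, and hence tw(G) ≤ 2.

Yes; width 2.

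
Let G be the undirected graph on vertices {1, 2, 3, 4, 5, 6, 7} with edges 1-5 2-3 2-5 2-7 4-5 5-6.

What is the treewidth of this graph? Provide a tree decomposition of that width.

The largest bag has 2 vertices, giving width 1; this decomposition certifies tw(G) ≤ 1. Any graph with an edge has treewidth ≥ 1, and G has the edge 2–5. Hence tw(G) = 1 exactly.

Treewidth 1.
One such decomposition:
Bags: B1 = {2, 5}  B2 = {5, 6}  B3 = {2, 7}  B4 = {2, 3}  B5 = {1, 5}  B6 = {4, 5}
Tree: B1–B2, B1–B3, B1–B4, B2–B5, B1–B6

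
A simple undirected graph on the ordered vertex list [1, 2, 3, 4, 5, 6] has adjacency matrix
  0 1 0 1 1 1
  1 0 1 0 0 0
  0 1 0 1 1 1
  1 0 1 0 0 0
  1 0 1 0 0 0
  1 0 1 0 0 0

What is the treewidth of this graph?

2

A width-2 tree decomposition is:
Bags: B1 = {1, 3, 5}  B2 = {1, 3, 6}  B3 = {1, 2, 3}  B4 = {1, 3, 4}
Tree: B1–B2, B2–B3, B3–B4
Each bag holds 3 vertices, so the decomposition has width 2, which upper-bounds the treewidth. The edges 5–3–6–1–5 form a cycle, so G is not a tree and its treewidth is at least 2. Hence tw(G) = 2 exactly.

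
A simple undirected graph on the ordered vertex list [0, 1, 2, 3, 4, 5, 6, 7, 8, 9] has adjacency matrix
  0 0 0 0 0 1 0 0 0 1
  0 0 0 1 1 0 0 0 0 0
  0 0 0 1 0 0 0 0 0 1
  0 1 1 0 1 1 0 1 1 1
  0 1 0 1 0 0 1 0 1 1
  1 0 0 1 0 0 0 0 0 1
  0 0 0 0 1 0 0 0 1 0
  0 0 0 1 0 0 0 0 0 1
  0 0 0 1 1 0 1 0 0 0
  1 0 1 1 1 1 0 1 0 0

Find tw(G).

2

A width-2 tree decomposition is:
Bags: B1 = {0, 5, 9}  B2 = {3, 5, 9}  B3 = {2, 3, 9}  B4 = {3, 4, 9}  B5 = {1, 3, 4}  B6 = {3, 7, 9}  B7 = {3, 4, 8}  B8 = {4, 6, 8}
Tree: B1–B2, B2–B3, B3–B4, B4–B5, B3–B6, B5–B7, B7–B8
The largest bag has 3 vertices, giving width 2; this decomposition certifies tw(G) ≤ 2. For the lower bound, the 3 vertices {0, 5, 9} are pairwise adjacent, and any tree decomposition puts a clique entirely inside one bag — forcing width ≥ 2. Therefore the treewidth is 2.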